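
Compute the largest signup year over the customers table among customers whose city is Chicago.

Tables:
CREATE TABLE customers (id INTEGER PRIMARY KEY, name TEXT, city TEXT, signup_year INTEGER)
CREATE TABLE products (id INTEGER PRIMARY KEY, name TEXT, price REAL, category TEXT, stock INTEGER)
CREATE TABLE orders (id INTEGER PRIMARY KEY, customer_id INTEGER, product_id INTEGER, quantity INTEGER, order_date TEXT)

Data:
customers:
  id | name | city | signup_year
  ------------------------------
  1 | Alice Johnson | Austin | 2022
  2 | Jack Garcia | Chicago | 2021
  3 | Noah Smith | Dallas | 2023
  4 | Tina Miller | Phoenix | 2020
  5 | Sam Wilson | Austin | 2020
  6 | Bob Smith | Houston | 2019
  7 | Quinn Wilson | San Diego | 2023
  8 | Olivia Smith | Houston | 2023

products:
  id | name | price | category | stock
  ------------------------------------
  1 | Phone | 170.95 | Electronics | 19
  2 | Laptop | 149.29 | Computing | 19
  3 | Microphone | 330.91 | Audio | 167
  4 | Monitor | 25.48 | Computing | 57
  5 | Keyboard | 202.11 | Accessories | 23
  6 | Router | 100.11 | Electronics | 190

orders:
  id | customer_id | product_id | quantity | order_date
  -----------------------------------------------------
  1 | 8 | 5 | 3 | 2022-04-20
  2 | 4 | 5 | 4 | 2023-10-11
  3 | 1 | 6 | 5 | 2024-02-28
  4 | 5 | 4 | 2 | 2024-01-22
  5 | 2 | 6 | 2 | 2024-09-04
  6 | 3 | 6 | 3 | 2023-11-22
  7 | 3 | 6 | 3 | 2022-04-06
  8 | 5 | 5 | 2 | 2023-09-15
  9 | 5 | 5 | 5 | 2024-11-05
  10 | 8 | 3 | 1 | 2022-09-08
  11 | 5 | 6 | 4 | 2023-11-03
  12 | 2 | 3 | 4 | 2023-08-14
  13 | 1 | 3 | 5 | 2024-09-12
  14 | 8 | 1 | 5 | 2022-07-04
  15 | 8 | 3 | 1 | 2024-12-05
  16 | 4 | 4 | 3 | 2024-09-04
SELECT MAX(signup_year) FROM customers WHERE city = 'Chicago'

Execution result:
2021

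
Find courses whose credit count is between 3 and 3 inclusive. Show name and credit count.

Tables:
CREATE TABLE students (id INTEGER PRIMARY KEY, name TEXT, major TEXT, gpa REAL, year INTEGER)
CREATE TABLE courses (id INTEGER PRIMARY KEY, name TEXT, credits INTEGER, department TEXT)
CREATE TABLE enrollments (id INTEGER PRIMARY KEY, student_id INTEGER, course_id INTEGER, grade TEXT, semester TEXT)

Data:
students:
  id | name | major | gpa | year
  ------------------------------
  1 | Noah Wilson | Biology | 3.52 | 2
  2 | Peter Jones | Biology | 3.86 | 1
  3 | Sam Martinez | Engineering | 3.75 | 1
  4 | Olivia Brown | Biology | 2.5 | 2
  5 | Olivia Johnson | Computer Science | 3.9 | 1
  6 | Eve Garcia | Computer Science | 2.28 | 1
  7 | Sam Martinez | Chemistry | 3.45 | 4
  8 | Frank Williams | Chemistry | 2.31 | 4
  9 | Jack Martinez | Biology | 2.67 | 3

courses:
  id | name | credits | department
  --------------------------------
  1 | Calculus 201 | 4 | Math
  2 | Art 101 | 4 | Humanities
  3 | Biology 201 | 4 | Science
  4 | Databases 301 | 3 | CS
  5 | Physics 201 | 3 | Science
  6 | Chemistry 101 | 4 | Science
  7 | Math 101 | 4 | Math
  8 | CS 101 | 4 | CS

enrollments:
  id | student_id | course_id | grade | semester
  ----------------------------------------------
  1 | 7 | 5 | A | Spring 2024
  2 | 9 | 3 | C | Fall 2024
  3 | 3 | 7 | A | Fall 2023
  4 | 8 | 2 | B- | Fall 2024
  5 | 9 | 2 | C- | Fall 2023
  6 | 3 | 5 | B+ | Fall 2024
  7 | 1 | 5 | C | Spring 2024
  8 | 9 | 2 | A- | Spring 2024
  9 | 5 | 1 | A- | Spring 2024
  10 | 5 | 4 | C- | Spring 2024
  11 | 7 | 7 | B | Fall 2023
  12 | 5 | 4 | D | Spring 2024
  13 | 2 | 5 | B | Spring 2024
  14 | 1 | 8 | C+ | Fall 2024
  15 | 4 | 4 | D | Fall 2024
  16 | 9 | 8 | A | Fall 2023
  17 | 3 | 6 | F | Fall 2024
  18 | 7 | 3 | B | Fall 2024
SELECT name, credits FROM courses WHERE credits BETWEEN 3 AND 3

Execution result:
name | credits
Databases 301 | 3
Physics 201 | 3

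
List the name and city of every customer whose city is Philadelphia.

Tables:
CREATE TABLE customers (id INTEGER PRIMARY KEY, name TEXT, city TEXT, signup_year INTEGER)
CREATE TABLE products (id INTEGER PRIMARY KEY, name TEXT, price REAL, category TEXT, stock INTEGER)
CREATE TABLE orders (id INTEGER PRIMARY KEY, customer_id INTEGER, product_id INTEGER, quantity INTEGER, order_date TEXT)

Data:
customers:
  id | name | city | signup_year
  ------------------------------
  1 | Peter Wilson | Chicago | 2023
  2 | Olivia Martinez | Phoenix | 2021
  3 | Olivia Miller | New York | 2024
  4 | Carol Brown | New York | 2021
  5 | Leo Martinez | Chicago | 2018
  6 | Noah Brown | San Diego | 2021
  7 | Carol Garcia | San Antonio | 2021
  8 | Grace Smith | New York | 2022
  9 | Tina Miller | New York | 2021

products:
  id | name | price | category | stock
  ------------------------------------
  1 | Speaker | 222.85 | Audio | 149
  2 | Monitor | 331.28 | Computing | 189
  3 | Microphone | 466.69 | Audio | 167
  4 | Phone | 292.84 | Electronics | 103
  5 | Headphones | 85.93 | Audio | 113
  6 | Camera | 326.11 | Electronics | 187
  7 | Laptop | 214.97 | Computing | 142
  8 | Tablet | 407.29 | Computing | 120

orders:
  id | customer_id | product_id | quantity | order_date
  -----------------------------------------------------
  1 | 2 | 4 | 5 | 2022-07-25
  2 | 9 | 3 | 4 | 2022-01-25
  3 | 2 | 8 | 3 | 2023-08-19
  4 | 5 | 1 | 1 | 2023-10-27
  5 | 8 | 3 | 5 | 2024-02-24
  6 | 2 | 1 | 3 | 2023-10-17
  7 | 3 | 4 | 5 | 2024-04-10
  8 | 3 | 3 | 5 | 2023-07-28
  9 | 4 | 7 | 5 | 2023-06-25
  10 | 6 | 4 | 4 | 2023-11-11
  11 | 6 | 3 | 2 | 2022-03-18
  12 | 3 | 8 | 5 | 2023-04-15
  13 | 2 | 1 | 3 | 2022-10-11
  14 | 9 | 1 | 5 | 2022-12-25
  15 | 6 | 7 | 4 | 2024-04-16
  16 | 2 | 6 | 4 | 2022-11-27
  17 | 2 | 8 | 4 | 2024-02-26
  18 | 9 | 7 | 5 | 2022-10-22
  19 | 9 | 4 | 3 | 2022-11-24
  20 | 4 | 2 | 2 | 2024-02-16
SELECT name, city FROM customers WHERE city = 'Philadelphia'

Execution result:
(no rows)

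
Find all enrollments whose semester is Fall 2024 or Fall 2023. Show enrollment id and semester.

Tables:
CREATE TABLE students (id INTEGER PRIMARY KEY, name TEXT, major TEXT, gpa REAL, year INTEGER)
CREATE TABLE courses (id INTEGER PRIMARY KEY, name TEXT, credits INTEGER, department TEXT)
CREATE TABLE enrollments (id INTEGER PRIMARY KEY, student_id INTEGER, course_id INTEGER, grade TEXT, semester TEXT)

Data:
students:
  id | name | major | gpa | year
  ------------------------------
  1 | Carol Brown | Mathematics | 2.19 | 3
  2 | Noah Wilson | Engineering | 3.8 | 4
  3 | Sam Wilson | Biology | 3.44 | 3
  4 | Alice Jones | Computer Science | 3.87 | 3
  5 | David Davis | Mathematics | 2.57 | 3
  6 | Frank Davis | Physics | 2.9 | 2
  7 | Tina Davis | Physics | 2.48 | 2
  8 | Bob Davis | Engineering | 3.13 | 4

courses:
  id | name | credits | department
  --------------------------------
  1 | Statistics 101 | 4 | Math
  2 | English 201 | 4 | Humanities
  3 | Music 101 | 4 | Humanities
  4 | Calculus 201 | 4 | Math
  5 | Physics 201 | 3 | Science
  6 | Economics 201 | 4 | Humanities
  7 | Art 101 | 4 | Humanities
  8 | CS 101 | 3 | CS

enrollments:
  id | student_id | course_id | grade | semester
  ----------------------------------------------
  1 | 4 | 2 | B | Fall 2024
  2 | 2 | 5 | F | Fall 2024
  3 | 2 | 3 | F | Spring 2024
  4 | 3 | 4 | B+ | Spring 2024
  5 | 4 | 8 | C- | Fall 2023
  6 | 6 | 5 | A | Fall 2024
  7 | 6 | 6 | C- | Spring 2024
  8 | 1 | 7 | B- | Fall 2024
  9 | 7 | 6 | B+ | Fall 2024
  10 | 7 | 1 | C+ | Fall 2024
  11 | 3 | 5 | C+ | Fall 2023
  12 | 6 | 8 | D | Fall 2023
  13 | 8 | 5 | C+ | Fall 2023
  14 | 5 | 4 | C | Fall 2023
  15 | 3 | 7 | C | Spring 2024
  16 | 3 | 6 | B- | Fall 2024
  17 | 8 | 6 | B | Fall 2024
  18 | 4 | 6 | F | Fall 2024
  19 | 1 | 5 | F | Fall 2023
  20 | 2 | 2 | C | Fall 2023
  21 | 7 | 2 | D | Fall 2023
SELECT id, semester FROM enrollments WHERE semester IN ('Fall 2024', 'Fall 2023')

Execution result:
id | semester
1 | Fall 2024
2 | Fall 2024
5 | Fall 2023
6 | Fall 2024
8 | Fall 2024
9 | Fall 2024
10 | Fall 2024
11 | Fall 2023
12 | Fall 2023
13 | Fall 2023
14 | Fall 2023
16 | Fall 2024
17 | Fall 2024
18 | Fall 2024
19 | Fall 2023
20 | Fall 2023
21 | Fall 2023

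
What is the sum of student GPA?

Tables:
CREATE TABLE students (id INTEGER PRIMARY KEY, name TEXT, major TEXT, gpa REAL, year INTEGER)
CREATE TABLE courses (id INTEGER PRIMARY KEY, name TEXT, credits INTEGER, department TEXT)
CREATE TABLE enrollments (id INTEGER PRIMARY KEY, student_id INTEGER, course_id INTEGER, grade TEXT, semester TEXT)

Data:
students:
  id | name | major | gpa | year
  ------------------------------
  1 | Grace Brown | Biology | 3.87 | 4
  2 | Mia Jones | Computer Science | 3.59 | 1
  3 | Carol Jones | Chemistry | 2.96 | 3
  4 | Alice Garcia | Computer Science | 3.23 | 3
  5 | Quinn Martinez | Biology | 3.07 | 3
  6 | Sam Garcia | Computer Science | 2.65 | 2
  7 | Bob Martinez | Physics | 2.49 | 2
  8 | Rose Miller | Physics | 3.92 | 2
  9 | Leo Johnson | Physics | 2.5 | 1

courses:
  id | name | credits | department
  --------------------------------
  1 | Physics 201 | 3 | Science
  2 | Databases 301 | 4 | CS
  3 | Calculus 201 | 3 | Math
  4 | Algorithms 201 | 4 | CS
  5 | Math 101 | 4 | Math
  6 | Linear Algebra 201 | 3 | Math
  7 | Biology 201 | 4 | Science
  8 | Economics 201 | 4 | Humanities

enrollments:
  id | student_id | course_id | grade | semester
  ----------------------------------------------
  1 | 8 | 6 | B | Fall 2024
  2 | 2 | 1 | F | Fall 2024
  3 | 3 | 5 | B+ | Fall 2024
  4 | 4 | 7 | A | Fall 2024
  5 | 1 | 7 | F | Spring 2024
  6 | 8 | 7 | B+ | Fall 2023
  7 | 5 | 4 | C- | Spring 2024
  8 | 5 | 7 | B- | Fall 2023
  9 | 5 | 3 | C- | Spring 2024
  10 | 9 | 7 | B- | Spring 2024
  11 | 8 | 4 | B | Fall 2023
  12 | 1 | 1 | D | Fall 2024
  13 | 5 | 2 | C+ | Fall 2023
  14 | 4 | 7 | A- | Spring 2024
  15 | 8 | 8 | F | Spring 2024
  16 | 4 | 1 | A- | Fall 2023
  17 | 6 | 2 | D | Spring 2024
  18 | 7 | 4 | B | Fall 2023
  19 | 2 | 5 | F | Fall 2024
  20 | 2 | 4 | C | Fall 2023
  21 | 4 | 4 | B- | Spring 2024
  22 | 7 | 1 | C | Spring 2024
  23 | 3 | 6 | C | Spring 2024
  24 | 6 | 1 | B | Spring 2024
SELECT SUM(gpa) FROM students

Execution result:
28.28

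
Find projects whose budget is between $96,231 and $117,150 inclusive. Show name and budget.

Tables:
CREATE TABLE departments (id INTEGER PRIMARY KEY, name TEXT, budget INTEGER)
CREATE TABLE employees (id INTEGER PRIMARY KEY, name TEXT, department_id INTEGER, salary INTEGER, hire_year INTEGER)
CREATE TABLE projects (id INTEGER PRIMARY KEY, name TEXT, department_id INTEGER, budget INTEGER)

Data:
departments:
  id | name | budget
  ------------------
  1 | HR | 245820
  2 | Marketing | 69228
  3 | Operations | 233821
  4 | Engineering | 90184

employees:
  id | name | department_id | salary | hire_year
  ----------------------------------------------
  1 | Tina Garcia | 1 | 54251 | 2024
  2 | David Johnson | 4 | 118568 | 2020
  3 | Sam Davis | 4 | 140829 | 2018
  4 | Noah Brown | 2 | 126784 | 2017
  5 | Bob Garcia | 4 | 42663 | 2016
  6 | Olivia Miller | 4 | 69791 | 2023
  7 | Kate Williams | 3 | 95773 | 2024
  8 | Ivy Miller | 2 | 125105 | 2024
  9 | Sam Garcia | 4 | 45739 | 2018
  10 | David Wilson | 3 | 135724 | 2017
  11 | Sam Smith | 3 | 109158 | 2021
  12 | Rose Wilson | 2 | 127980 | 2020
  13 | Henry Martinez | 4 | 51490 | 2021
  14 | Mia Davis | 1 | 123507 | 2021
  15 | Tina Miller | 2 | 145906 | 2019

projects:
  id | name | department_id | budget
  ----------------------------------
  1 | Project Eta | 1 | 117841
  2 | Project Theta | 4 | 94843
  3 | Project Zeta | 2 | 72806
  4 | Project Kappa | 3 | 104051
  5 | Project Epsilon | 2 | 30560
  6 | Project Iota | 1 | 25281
SELECT name, budget FROM projects WHERE budget BETWEEN 96231 AND 117150

Execution result:
name | budget
Project Kappa | 104051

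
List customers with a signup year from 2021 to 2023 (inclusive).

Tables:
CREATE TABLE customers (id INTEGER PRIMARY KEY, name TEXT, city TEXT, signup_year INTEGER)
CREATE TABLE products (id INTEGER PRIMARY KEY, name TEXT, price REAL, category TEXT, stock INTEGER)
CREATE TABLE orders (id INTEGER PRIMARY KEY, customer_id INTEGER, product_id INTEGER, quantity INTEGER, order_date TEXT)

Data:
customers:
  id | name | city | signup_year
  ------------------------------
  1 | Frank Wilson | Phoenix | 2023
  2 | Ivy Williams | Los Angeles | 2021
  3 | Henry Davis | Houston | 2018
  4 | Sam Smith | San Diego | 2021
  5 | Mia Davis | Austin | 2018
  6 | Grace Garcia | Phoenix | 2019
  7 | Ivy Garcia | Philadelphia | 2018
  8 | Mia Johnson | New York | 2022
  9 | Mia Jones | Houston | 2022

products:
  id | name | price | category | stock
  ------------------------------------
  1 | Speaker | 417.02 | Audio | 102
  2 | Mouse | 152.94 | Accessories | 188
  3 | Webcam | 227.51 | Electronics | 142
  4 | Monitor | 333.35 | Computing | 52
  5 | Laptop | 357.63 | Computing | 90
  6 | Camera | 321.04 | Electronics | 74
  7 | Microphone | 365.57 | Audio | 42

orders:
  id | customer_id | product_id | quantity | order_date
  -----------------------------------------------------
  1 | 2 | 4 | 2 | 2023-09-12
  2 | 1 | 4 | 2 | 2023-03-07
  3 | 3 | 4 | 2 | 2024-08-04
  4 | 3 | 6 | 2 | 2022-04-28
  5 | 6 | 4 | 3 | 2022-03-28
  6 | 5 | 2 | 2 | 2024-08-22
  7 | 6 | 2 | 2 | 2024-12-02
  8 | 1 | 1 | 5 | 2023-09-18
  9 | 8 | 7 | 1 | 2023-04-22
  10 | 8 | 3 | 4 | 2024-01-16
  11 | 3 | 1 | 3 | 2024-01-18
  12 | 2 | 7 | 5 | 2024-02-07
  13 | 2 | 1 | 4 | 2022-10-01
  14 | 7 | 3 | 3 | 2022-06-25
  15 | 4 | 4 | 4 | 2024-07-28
SELECT name, signup_year FROM customers WHERE signup_year BETWEEN 2021 AND 2023

Execution result:
name | signup_year
Frank Wilson | 2023
Ivy Williams | 2021
Sam Smith | 2021
Mia Johnson | 2022
Mia Jones | 2022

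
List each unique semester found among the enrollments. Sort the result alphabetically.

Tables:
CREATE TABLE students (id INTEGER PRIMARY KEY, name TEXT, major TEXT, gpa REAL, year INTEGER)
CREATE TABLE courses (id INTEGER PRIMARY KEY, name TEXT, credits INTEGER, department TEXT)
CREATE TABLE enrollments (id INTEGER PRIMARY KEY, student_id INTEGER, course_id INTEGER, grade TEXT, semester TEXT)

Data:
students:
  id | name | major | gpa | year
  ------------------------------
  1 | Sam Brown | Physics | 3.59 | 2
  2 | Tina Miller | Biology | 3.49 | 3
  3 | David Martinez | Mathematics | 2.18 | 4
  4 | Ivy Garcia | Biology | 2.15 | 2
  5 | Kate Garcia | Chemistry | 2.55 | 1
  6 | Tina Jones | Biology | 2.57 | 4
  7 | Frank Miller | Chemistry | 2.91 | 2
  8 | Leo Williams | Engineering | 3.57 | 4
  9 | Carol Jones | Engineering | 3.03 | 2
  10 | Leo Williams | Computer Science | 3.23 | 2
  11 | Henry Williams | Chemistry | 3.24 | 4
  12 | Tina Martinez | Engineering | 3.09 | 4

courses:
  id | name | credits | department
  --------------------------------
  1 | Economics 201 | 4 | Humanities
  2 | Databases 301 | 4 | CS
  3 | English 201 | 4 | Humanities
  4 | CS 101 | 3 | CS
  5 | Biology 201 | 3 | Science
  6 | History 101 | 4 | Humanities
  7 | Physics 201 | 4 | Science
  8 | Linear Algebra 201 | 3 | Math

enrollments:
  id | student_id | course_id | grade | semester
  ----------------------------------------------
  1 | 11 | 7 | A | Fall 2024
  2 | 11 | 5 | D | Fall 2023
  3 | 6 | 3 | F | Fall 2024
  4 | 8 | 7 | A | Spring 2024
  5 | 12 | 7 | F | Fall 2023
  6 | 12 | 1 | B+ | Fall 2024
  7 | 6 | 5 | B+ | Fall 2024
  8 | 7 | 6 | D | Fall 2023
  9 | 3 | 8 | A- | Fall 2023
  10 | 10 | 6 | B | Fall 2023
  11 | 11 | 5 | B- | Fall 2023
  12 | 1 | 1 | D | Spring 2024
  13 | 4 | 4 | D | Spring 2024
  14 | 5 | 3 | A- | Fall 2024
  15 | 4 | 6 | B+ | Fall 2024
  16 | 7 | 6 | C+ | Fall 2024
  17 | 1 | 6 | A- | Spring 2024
SELECT DISTINCT semester FROM enrollments ORDER BY semester

Execution result:
semester
Fall 2023
Fall 2024
Spring 2024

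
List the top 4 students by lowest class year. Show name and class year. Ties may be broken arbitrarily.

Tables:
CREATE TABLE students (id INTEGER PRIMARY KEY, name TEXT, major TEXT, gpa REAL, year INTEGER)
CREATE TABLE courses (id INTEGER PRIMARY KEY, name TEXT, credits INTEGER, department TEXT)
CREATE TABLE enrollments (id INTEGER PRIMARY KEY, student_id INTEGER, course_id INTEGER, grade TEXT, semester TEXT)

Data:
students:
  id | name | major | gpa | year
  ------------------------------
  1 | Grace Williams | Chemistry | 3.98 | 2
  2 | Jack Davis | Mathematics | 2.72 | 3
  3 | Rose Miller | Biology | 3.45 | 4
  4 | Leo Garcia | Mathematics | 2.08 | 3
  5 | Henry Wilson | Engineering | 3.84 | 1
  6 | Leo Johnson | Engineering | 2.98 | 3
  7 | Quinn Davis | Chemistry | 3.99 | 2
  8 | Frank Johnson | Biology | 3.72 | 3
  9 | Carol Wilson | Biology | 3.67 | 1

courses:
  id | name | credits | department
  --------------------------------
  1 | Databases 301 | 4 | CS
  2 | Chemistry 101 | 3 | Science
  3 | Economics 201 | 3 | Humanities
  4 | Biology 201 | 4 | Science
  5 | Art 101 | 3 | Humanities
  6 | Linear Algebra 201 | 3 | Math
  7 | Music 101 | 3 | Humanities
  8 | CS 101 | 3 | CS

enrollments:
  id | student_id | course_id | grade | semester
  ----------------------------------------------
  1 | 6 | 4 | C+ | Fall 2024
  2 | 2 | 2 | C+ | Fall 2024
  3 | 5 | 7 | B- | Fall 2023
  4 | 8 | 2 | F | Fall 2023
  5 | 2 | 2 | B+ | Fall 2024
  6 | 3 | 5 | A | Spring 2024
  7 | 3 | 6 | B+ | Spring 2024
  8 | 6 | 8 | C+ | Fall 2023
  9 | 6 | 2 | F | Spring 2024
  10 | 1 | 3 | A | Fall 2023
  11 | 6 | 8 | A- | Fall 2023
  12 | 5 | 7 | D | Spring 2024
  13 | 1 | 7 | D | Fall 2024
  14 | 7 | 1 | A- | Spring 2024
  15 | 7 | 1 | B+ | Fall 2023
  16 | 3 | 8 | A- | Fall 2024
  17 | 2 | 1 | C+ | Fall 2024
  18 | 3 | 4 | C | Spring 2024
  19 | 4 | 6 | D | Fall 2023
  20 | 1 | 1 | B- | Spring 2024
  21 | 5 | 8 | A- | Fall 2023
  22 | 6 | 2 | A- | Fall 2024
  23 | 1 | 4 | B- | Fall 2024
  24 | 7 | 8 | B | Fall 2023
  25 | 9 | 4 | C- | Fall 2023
SELECT name, year FROM students ORDER BY year ASC LIMIT 4

Execution result:
name | year
Henry Wilson | 1
Carol Wilson | 1
Grace Williams | 2
Quinn Davis | 2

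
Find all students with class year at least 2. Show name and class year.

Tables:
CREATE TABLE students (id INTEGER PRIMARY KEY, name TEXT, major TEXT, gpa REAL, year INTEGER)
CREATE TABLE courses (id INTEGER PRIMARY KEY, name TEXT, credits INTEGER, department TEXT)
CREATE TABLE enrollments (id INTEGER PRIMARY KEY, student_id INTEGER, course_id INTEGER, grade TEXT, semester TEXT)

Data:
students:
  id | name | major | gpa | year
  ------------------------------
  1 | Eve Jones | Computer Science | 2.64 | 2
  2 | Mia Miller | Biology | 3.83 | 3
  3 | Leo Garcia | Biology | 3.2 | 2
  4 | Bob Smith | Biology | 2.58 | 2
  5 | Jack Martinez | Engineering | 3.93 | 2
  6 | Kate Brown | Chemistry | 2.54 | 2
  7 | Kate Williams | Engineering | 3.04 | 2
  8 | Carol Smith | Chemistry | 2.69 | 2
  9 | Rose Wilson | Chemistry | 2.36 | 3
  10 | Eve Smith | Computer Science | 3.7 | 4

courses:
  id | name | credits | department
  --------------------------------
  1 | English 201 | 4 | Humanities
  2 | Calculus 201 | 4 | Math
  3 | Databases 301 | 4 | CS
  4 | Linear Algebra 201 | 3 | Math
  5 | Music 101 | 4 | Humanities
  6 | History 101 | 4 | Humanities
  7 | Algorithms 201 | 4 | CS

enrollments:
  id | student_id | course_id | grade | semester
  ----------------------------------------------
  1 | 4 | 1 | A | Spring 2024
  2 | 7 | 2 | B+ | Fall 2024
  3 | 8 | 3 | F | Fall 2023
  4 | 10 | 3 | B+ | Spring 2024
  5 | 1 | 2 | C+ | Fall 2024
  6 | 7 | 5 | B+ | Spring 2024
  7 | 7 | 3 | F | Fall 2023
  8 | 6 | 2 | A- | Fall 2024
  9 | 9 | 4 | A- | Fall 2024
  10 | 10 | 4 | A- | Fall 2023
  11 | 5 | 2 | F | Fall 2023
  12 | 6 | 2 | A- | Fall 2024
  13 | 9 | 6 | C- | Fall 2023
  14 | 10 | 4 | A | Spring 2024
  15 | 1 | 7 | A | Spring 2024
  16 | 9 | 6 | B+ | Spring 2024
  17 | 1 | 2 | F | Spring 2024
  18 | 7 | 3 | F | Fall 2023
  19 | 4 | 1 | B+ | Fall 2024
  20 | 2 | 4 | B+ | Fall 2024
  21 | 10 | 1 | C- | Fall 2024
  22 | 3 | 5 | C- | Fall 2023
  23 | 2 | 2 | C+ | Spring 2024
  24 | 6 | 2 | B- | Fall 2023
SELECT name, year FROM students WHERE year >= 2

Execution result:
name | year
Eve Jones | 2
Mia Miller | 3
Leo Garcia | 2
Bob Smith | 2
Jack Martinez | 2
Kate Brown | 2
Kate Williams | 2
Carol Smith | 2
Rose Wilson | 3
Eve Smith | 4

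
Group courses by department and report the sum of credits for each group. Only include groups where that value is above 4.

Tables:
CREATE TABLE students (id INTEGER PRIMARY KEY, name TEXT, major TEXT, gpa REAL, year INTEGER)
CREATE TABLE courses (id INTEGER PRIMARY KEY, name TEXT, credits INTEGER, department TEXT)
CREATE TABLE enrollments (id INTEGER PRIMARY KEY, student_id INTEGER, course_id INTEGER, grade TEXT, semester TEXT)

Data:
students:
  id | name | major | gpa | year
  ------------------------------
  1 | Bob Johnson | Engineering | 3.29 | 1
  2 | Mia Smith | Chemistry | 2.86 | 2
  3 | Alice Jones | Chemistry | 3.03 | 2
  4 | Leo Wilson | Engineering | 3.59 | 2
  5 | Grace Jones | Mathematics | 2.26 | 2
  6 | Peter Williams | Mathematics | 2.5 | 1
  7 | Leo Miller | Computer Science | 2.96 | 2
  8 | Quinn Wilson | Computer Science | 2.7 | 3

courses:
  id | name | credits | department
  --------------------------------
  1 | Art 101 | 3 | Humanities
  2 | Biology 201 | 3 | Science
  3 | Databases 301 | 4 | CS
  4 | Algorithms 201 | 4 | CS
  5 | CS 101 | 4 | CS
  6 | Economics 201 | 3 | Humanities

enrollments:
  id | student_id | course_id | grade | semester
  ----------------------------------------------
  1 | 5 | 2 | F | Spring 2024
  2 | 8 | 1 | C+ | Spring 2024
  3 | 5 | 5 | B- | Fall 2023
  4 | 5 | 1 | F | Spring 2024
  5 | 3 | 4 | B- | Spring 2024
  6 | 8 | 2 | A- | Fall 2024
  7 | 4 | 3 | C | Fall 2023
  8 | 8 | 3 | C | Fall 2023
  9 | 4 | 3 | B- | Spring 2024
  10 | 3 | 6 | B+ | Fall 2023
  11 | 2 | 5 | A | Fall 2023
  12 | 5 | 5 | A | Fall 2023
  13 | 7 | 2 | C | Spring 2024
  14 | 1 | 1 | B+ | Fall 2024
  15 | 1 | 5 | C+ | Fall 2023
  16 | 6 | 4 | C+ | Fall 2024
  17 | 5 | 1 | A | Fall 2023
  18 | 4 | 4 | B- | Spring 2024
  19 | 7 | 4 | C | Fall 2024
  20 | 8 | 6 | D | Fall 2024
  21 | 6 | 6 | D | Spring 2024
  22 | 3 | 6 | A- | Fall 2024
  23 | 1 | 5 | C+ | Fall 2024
SELECT department, SUM(credits) AS sum_credits FROM courses GROUP BY department HAVING SUM(credits) > 4

Execution result:
department | sum_credits
CS | 12
Humanities | 6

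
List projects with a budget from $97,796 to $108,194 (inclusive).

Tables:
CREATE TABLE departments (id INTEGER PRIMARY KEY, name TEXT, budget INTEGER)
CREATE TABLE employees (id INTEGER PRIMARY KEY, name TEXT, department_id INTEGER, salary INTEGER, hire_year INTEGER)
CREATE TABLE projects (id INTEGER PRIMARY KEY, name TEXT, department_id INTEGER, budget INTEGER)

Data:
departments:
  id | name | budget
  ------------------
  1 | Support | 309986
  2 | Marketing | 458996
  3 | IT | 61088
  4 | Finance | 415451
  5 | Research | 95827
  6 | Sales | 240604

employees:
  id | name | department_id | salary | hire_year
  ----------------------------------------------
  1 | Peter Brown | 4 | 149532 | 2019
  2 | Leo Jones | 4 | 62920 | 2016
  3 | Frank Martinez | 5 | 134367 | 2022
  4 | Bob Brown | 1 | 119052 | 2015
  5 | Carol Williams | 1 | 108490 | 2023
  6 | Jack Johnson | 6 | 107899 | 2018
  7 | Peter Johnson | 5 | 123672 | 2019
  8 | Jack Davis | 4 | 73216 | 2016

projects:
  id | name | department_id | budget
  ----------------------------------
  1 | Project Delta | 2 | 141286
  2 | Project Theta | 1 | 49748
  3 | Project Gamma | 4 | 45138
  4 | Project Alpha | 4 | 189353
SELECT name, budget FROM projects WHERE budget BETWEEN 97796 AND 108194

Execution result:
(no rows)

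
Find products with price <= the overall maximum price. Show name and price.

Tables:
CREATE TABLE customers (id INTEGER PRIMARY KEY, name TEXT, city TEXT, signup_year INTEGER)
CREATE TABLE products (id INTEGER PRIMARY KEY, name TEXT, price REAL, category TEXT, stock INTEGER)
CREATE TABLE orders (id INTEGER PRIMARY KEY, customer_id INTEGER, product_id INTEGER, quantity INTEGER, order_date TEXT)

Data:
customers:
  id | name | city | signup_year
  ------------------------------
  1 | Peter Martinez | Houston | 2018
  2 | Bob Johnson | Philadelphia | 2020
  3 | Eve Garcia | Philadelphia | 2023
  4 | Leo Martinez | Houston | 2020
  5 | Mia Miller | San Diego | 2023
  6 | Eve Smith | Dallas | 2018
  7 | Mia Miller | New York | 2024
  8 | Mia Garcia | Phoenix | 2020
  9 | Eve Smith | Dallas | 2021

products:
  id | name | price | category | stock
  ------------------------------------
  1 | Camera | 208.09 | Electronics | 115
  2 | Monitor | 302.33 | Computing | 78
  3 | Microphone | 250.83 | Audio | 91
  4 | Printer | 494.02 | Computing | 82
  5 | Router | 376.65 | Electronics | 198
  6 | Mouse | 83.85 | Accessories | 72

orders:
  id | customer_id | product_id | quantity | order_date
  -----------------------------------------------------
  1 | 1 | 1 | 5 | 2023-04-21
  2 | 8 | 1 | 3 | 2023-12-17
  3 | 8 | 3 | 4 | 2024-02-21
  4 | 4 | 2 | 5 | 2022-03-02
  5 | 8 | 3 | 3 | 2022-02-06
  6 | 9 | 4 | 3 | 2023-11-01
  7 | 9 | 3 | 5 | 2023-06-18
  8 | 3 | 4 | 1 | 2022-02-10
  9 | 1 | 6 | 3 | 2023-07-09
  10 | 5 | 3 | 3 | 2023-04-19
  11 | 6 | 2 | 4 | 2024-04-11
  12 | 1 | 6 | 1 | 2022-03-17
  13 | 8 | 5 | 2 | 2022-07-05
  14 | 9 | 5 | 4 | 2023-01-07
SELECT name, price FROM products WHERE price <= (SELECT MAX(price) FROM products)

Execution result:
name | price
Camera | 208.09
Monitor | 302.33
Microphone | 250.83
Printer | 494.02
Router | 376.65
Mouse | 83.85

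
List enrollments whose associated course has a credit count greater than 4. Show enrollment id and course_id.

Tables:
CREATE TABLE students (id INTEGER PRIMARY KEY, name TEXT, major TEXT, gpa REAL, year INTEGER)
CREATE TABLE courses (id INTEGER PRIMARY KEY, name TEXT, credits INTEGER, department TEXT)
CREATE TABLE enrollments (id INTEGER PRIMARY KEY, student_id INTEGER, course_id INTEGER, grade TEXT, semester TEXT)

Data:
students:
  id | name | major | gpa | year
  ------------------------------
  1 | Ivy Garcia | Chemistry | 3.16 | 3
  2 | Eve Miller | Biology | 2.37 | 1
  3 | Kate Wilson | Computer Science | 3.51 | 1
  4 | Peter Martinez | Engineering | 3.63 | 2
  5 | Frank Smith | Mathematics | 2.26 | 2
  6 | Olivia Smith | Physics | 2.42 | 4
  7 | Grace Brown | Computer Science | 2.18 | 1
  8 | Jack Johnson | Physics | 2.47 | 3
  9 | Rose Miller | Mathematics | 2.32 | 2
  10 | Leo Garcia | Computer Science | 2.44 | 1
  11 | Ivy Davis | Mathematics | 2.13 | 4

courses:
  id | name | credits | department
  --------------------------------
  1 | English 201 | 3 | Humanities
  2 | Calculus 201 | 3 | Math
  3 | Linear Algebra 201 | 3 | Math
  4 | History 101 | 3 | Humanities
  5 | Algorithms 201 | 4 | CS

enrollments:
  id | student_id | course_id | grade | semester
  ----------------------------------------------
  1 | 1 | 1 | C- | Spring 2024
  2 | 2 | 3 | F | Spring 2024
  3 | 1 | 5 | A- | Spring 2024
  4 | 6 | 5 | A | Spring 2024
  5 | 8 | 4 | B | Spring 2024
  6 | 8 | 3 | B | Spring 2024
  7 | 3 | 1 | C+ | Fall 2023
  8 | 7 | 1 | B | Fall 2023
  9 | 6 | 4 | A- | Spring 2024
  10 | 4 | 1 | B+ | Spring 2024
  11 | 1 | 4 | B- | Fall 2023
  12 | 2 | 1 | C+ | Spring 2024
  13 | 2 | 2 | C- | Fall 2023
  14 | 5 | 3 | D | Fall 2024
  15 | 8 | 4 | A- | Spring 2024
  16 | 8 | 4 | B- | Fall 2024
SELECT id, course_id FROM enrollments WHERE course_id IN (SELECT id FROM courses WHERE credits > 4)

Execution result:
(no rows)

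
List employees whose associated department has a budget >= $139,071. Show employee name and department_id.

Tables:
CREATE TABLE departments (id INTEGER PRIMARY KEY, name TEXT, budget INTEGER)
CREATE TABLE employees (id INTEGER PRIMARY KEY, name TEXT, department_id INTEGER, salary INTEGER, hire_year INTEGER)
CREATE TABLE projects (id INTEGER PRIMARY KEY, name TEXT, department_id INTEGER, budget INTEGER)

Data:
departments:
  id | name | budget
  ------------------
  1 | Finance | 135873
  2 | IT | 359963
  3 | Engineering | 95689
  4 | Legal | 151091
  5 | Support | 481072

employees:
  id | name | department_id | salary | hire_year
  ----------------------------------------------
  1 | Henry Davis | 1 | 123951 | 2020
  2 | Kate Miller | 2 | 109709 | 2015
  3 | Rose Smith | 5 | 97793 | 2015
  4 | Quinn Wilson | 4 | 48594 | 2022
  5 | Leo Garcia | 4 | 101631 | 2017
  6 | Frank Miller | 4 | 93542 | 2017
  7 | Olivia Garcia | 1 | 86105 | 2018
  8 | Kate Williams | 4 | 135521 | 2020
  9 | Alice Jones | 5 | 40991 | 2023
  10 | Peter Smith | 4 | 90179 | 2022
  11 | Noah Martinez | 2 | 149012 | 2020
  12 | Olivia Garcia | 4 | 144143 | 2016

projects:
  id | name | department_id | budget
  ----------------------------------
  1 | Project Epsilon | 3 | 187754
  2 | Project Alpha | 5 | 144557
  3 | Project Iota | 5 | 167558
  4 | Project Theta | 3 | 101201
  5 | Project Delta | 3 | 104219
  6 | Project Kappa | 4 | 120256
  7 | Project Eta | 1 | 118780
SELECT name, department_id FROM employees WHERE department_id IN (SELECT id FROM departments WHERE budget >= 139071)

Execution result:
name | department_id
Kate Miller | 2
Rose Smith | 5
Quinn Wilson | 4
Leo Garcia | 4
Frank Miller | 4
Kate Williams | 4
Alice Jones | 5
Peter Smith | 4
Noah Martinez | 2
Olivia Garcia | 4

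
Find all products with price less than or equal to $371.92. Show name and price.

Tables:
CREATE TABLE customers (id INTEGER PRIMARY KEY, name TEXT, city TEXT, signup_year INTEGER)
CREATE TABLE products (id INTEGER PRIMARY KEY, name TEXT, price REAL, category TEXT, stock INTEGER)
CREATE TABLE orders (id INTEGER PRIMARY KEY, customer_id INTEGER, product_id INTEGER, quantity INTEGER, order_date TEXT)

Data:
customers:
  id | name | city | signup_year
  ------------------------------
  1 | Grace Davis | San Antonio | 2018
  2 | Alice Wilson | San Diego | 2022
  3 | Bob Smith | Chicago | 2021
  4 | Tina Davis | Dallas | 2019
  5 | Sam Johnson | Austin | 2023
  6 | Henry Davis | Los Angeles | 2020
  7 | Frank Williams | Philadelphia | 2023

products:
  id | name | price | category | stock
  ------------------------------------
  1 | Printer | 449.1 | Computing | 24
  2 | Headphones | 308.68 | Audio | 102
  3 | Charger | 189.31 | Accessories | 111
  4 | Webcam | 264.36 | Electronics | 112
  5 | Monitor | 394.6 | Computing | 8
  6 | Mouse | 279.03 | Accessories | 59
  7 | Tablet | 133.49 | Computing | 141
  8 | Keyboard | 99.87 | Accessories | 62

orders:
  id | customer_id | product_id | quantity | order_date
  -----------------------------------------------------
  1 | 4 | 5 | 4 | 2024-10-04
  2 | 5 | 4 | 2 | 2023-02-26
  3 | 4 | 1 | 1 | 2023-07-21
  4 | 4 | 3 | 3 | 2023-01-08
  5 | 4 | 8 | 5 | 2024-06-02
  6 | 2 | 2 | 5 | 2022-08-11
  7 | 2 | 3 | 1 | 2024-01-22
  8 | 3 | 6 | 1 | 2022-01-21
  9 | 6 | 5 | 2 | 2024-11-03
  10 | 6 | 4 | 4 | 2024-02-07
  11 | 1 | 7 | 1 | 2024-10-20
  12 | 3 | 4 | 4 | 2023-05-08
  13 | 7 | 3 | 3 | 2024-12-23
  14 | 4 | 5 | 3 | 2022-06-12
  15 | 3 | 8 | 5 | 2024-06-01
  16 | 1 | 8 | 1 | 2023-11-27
SELECT name, price FROM products WHERE price <= 371.92

Execution result:
name | price
Headphones | 308.68
Charger | 189.31
Webcam | 264.36
Mouse | 279.03
Tablet | 133.49
Keyboard | 99.87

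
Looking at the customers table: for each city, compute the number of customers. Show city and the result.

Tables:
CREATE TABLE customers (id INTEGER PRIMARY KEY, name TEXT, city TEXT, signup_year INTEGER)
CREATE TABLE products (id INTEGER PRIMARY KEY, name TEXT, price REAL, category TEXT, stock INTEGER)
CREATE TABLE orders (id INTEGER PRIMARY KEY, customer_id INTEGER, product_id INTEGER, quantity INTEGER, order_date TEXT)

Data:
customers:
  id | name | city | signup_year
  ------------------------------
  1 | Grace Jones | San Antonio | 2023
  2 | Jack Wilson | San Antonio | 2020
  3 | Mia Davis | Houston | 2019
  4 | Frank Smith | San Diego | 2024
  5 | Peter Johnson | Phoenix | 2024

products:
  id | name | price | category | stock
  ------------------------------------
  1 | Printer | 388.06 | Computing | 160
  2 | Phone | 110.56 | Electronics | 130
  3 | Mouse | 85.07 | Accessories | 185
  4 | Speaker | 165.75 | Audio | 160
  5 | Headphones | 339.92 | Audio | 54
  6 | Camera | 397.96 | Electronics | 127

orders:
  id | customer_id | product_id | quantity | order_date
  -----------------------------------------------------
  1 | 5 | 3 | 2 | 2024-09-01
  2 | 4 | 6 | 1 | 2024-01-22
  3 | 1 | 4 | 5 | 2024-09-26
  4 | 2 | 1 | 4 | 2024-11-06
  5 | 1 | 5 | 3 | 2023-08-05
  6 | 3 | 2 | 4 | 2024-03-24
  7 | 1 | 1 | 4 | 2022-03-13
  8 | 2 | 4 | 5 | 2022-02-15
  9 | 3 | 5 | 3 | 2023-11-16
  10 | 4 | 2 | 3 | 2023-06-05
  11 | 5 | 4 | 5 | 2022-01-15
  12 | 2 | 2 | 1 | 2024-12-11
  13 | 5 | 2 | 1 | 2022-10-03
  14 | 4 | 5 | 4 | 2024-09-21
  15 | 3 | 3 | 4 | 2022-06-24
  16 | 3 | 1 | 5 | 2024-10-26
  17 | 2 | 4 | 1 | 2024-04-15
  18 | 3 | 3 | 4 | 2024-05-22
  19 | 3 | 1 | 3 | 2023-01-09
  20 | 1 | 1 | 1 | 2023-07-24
SELECT city, COUNT(*) AS n FROM customers GROUP BY city

Execution result:
city | n
Houston | 1
Phoenix | 1
San Antonio | 2
San Diego | 1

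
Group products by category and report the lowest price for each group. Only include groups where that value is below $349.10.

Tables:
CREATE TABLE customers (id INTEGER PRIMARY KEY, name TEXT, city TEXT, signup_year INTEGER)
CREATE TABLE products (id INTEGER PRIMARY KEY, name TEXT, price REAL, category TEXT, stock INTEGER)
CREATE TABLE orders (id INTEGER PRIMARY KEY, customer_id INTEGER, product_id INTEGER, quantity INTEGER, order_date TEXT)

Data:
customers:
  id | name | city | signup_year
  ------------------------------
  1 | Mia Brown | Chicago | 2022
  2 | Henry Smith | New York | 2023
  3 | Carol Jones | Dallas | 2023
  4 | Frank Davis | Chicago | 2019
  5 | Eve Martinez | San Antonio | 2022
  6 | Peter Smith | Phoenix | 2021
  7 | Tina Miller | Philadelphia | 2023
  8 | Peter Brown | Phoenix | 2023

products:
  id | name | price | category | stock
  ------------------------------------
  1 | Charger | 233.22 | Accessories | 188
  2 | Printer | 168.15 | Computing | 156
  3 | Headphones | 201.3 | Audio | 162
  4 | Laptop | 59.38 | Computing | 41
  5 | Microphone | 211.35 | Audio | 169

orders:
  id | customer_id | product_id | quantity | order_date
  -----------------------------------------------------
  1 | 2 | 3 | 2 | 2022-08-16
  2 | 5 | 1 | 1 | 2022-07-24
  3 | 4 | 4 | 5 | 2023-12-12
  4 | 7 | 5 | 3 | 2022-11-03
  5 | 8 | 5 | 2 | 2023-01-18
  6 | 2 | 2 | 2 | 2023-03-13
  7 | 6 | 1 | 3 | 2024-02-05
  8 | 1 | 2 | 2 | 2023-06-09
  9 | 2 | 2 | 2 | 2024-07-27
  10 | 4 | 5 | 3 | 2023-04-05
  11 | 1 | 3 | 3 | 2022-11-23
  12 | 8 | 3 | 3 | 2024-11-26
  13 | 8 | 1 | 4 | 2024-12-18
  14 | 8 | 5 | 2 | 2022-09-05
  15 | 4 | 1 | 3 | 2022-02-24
SELECT category, MIN(price) AS min_price FROM products GROUP BY category HAVING MIN(price) < 349.1

Execution result:
category | min_price
Accessories | 233.22
Audio | 201.30
Computing | 59.38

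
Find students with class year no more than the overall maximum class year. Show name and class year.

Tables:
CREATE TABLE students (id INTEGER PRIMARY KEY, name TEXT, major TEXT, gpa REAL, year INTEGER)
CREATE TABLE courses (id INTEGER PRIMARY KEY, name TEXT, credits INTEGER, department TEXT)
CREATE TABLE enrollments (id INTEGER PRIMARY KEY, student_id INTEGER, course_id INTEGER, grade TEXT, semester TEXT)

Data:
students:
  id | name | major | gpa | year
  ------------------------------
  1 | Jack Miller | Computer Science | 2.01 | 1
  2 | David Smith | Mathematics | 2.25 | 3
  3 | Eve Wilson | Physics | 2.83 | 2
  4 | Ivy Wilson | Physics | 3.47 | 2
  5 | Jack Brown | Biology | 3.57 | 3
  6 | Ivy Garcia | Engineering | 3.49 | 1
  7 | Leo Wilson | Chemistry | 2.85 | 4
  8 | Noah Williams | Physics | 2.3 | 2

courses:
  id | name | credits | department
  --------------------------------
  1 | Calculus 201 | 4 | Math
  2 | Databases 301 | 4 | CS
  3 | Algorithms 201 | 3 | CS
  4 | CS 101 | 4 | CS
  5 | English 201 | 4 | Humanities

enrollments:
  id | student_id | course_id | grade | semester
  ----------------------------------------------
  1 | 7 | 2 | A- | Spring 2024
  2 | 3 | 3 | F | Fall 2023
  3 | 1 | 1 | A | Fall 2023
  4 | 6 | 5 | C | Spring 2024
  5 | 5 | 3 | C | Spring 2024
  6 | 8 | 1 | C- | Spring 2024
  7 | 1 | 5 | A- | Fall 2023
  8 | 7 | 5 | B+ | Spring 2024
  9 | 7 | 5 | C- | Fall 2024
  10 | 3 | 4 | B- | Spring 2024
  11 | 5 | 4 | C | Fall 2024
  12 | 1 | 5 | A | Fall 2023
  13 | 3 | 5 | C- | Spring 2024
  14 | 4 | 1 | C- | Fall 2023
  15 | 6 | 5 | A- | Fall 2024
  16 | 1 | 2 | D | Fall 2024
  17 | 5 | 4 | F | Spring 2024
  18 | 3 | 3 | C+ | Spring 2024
SELECT name, year FROM students WHERE year <= (SELECT MAX(year) FROM students)

Execution result:
name | year
Jack Miller | 1
David Smith | 3
Eve Wilson | 2
Ivy Wilson | 2
Jack Brown | 3
Ivy Garcia | 1
Leo Wilson | 4
Noah Williams | 2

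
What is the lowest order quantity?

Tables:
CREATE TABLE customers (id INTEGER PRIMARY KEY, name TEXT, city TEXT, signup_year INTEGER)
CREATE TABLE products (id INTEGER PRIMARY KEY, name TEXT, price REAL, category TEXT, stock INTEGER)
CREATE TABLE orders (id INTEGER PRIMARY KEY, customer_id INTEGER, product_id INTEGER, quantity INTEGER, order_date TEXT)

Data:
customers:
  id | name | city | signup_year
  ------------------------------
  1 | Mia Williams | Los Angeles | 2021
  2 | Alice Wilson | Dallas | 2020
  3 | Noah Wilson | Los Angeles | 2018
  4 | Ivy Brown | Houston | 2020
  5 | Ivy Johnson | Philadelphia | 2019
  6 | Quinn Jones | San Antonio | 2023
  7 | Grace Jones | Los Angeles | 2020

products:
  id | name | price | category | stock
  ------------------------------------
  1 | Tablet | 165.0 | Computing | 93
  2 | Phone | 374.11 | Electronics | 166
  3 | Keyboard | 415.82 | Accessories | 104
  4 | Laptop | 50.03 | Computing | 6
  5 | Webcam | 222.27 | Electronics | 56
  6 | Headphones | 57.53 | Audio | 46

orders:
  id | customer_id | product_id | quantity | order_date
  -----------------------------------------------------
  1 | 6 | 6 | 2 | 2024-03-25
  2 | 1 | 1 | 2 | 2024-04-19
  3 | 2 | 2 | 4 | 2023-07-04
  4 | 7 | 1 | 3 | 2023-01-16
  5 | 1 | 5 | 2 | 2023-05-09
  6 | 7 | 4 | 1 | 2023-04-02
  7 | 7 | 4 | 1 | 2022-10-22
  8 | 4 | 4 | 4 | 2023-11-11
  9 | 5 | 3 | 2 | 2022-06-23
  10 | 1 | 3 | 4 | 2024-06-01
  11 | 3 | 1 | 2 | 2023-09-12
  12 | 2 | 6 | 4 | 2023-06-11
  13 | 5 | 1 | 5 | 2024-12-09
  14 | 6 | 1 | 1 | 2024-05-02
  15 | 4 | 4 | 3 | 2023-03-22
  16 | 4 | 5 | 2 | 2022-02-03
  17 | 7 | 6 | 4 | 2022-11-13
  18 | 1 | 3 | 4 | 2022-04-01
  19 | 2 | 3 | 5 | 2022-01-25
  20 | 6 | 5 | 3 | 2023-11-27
SELECT MIN(quantity) FROM orders

Execution result:
1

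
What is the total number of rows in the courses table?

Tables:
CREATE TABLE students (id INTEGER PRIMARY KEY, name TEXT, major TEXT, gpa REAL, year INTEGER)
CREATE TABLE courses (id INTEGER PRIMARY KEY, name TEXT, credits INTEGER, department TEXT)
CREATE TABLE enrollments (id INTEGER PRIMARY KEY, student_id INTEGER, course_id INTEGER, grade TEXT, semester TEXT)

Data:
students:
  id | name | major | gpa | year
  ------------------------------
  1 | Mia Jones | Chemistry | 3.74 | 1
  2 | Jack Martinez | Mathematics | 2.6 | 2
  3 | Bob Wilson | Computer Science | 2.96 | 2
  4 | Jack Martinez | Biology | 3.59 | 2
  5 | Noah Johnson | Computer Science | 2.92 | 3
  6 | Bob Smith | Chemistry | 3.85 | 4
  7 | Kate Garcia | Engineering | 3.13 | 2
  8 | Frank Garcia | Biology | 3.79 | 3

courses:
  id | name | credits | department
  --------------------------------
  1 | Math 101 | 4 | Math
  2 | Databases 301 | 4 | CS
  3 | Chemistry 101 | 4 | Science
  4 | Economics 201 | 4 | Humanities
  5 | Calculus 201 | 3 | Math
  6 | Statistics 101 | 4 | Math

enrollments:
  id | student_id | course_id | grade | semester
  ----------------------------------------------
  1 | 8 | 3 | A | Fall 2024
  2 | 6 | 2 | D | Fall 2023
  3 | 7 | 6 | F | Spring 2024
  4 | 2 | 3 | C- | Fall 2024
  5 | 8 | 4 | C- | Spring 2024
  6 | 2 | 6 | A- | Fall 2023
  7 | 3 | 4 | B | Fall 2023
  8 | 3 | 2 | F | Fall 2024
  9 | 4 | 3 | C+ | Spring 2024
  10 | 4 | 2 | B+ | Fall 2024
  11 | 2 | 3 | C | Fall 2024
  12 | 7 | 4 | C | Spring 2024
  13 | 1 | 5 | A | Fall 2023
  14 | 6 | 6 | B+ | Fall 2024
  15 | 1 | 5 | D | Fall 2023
SELECT COUNT(*) FROM courses

Execution result:
6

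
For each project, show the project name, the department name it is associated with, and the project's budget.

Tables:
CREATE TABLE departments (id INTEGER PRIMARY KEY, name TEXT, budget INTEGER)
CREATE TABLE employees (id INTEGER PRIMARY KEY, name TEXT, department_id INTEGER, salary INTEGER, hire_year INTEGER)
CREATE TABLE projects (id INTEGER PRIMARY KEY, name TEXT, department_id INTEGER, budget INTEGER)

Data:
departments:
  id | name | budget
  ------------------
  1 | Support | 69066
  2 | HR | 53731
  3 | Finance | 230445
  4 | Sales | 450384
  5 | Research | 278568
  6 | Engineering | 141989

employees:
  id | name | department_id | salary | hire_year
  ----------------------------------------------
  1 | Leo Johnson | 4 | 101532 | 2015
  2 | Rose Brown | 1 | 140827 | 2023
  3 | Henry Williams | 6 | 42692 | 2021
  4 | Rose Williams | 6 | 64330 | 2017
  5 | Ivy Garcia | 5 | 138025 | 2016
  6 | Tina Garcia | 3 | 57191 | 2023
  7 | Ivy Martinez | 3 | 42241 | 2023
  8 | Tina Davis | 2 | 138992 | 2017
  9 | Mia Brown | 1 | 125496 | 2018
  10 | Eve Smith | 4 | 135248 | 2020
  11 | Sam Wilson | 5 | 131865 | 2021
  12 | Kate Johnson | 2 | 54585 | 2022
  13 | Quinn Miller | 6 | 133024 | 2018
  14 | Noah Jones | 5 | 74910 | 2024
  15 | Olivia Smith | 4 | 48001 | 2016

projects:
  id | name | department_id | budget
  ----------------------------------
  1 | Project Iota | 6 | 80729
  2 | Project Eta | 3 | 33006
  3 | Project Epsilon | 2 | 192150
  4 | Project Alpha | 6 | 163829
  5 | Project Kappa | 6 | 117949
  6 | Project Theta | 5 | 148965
SELECT c.name, p.name AS department, c.budget FROM projects c JOIN departments p ON c.department_id = p.id

Execution result:
name | department | budget
Project Iota | Engineering | 80729
Project Eta | Finance | 33006
Project Epsilon | HR | 192150
Project Alpha | Engineering | 163829
Project Kappa | Engineering | 117949
Project Theta | Research | 148965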